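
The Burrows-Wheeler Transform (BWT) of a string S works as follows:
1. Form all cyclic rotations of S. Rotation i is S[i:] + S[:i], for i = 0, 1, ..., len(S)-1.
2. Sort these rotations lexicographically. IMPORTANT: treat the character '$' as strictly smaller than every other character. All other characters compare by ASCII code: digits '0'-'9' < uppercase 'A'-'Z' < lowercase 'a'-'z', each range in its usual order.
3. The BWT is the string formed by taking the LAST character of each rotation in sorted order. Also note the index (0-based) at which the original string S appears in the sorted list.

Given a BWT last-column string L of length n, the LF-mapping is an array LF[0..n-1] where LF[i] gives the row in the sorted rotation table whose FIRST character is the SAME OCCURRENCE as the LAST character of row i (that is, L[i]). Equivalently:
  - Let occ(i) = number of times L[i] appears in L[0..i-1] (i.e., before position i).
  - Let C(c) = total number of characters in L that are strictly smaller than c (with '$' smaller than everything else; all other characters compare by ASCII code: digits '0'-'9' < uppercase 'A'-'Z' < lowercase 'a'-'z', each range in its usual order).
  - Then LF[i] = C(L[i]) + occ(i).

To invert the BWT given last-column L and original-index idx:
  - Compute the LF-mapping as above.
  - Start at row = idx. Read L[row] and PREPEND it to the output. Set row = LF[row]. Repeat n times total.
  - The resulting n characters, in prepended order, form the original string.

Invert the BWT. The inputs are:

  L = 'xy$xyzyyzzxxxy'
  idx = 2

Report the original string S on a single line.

Answer: xxyzyyxzxzyyx$

Derivation:
LF mapping: 1 6 0 2 7 11 8 9 12 13 3 4 5 10
Walk LF starting at row 2, prepending L[row]:
  step 1: row=2, L[2]='$', prepend. Next row=LF[2]=0
  step 2: row=0, L[0]='x', prepend. Next row=LF[0]=1
  step 3: row=1, L[1]='y', prepend. Next row=LF[1]=6
  step 4: row=6, L[6]='y', prepend. Next row=LF[6]=8
  step 5: row=8, L[8]='z', prepend. Next row=LF[8]=12
  step 6: row=12, L[12]='x', prepend. Next row=LF[12]=5
  step 7: row=5, L[5]='z', prepend. Next row=LF[5]=11
  step 8: row=11, L[11]='x', prepend. Next row=LF[11]=4
  step 9: row=4, L[4]='y', prepend. Next row=LF[4]=7
  step 10: row=7, L[7]='y', prepend. Next row=LF[7]=9
  step 11: row=9, L[9]='z', prepend. Next row=LF[9]=13
  step 12: row=13, L[13]='y', prepend. Next row=LF[13]=10
  step 13: row=10, L[10]='x', prepend. Next row=LF[10]=3
  step 14: row=3, L[3]='x', prepend. Next row=LF[3]=2
Reversed output: xxyzyyxzxzyyx$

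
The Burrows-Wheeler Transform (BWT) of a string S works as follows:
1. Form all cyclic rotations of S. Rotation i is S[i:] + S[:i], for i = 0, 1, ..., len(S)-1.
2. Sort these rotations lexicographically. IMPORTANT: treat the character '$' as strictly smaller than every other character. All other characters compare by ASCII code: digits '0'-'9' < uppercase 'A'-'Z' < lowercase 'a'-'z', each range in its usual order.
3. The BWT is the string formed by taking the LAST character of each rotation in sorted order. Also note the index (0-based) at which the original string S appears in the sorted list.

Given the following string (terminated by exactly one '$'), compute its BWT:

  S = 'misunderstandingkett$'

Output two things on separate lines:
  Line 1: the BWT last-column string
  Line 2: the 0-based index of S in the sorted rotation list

All 21 rotations (rotation i = S[i:]+S[:i]):
  rot[0] = misunderstandingkett$
  rot[1] = isunderstandingkett$m
  rot[2] = sunderstandingkett$mi
  rot[3] = understandingkett$mis
  rot[4] = nderstandingkett$misu
  rot[5] = derstandingkett$misun
  rot[6] = erstandingkett$misund
  rot[7] = rstandingkett$misunde
  rot[8] = standingkett$misunder
  rot[9] = tandingkett$misunders
  rot[10] = andingkett$misunderst
  rot[11] = ndingkett$misundersta
  rot[12] = dingkett$misunderstan
  rot[13] = ingkett$misunderstand
  rot[14] = ngkett$misunderstandi
  rot[15] = gkett$misunderstandin
  rot[16] = kett$misunderstanding
  rot[17] = ett$misunderstandingk
  rot[18] = tt$misunderstandingke
  rot[19] = t$misunderstandingket
  rot[20] = $misunderstandingkett
Sorted (with $ < everything):
  sorted[0] = $misunderstandingkett  (last char: 't')
  sorted[1] = andingkett$misunderst  (last char: 't')
  sorted[2] = derstandingkett$misun  (last char: 'n')
  sorted[3] = dingkett$misunderstan  (last char: 'n')
  sorted[4] = erstandingkett$misund  (last char: 'd')
  sorted[5] = ett$misunderstandingk  (last char: 'k')
  sorted[6] = gkett$misunderstandin  (last char: 'n')
  sorted[7] = ingkett$misunderstand  (last char: 'd')
  sorted[8] = isunderstandingkett$m  (last char: 'm')
  sorted[9] = kett$misunderstanding  (last char: 'g')
  sorted[10] = misunderstandingkett$  (last char: '$')
  sorted[11] = nderstandingkett$misu  (last char: 'u')
  sorted[12] = ndingkett$misundersta  (last char: 'a')
  sorted[13] = ngkett$misunderstandi  (last char: 'i')
  sorted[14] = rstandingkett$misunde  (last char: 'e')
  sorted[15] = standingkett$misunder  (last char: 'r')
  sorted[16] = sunderstandingkett$mi  (last char: 'i')
  sorted[17] = t$misunderstandingket  (last char: 't')
  sorted[18] = tandingkett$misunders  (last char: 's')
  sorted[19] = tt$misunderstandingke  (last char: 'e')
  sorted[20] = understandingkett$mis  (last char: 's')
Last column: ttnndkndmg$uaieritses
Original string S is at sorted index 10

Answer: ttnndkndmg$uaieritses
10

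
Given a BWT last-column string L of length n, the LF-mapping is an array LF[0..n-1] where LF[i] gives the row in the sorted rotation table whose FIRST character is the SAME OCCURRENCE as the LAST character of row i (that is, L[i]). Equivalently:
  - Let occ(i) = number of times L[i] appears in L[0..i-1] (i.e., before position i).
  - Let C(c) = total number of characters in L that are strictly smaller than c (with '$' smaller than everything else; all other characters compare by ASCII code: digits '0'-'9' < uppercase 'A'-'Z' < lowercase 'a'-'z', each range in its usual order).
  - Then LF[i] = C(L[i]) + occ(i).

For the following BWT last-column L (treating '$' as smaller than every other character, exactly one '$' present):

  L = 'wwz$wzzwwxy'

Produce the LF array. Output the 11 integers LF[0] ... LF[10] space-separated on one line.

Char counts: '$':1, 'w':5, 'x':1, 'y':1, 'z':3
C (first-col start): C('$')=0, C('w')=1, C('x')=6, C('y')=7, C('z')=8
L[0]='w': occ=0, LF[0]=C('w')+0=1+0=1
L[1]='w': occ=1, LF[1]=C('w')+1=1+1=2
L[2]='z': occ=0, LF[2]=C('z')+0=8+0=8
L[3]='$': occ=0, LF[3]=C('$')+0=0+0=0
L[4]='w': occ=2, LF[4]=C('w')+2=1+2=3
L[5]='z': occ=1, LF[5]=C('z')+1=8+1=9
L[6]='z': occ=2, LF[6]=C('z')+2=8+2=10
L[7]='w': occ=3, LF[7]=C('w')+3=1+3=4
L[8]='w': occ=4, LF[8]=C('w')+4=1+4=5
L[9]='x': occ=0, LF[9]=C('x')+0=6+0=6
L[10]='y': occ=0, LF[10]=C('y')+0=7+0=7

Answer: 1 2 8 0 3 9 10 4 5 6 7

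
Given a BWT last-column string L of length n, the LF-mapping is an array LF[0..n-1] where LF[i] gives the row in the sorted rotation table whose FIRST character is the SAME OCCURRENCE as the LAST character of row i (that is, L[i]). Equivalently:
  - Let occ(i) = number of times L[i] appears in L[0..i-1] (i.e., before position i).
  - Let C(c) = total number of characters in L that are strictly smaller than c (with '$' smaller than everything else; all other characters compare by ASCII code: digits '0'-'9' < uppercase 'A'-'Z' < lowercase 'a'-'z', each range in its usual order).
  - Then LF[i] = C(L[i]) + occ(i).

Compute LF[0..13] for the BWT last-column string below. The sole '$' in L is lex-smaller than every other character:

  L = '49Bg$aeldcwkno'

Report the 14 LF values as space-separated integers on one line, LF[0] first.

Char counts: '$':1, '4':1, '9':1, 'B':1, 'a':1, 'c':1, 'd':1, 'e':1, 'g':1, 'k':1, 'l':1, 'n':1, 'o':1, 'w':1
C (first-col start): C('$')=0, C('4')=1, C('9')=2, C('B')=3, C('a')=4, C('c')=5, C('d')=6, C('e')=7, C('g')=8, C('k')=9, C('l')=10, C('n')=11, C('o')=12, C('w')=13
L[0]='4': occ=0, LF[0]=C('4')+0=1+0=1
L[1]='9': occ=0, LF[1]=C('9')+0=2+0=2
L[2]='B': occ=0, LF[2]=C('B')+0=3+0=3
L[3]='g': occ=0, LF[3]=C('g')+0=8+0=8
L[4]='$': occ=0, LF[4]=C('$')+0=0+0=0
L[5]='a': occ=0, LF[5]=C('a')+0=4+0=4
L[6]='e': occ=0, LF[6]=C('e')+0=7+0=7
L[7]='l': occ=0, LF[7]=C('l')+0=10+0=10
L[8]='d': occ=0, LF[8]=C('d')+0=6+0=6
L[9]='c': occ=0, LF[9]=C('c')+0=5+0=5
L[10]='w': occ=0, LF[10]=C('w')+0=13+0=13
L[11]='k': occ=0, LF[11]=C('k')+0=9+0=9
L[12]='n': occ=0, LF[12]=C('n')+0=11+0=11
L[13]='o': occ=0, LF[13]=C('o')+0=12+0=12

Answer: 1 2 3 8 0 4 7 10 6 5 13 9 11 12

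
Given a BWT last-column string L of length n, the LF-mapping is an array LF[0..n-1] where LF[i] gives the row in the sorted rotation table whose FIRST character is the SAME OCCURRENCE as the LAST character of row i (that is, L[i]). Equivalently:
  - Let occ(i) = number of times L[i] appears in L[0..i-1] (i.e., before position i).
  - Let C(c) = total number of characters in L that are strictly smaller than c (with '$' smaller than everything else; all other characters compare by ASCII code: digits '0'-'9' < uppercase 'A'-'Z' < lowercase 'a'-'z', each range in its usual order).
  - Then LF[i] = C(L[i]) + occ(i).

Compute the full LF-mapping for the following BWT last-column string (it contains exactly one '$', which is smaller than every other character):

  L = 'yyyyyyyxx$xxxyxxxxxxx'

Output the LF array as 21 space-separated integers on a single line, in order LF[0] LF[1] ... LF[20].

Answer: 13 14 15 16 17 18 19 1 2 0 3 4 5 20 6 7 8 9 10 11 12

Derivation:
Char counts: '$':1, 'x':12, 'y':8
C (first-col start): C('$')=0, C('x')=1, C('y')=13
L[0]='y': occ=0, LF[0]=C('y')+0=13+0=13
L[1]='y': occ=1, LF[1]=C('y')+1=13+1=14
L[2]='y': occ=2, LF[2]=C('y')+2=13+2=15
L[3]='y': occ=3, LF[3]=C('y')+3=13+3=16
L[4]='y': occ=4, LF[4]=C('y')+4=13+4=17
L[5]='y': occ=5, LF[5]=C('y')+5=13+5=18
L[6]='y': occ=6, LF[6]=C('y')+6=13+6=19
L[7]='x': occ=0, LF[7]=C('x')+0=1+0=1
L[8]='x': occ=1, LF[8]=C('x')+1=1+1=2
L[9]='$': occ=0, LF[9]=C('$')+0=0+0=0
L[10]='x': occ=2, LF[10]=C('x')+2=1+2=3
L[11]='x': occ=3, LF[11]=C('x')+3=1+3=4
L[12]='x': occ=4, LF[12]=C('x')+4=1+4=5
L[13]='y': occ=7, LF[13]=C('y')+7=13+7=20
L[14]='x': occ=5, LF[14]=C('x')+5=1+5=6
L[15]='x': occ=6, LF[15]=C('x')+6=1+6=7
L[16]='x': occ=7, LF[16]=C('x')+7=1+7=8
L[17]='x': occ=8, LF[17]=C('x')+8=1+8=9
L[18]='x': occ=9, LF[18]=C('x')+9=1+9=10
L[19]='x': occ=10, LF[19]=C('x')+10=1+10=11
L[20]='x': occ=11, LF[20]=C('x')+11=1+11=12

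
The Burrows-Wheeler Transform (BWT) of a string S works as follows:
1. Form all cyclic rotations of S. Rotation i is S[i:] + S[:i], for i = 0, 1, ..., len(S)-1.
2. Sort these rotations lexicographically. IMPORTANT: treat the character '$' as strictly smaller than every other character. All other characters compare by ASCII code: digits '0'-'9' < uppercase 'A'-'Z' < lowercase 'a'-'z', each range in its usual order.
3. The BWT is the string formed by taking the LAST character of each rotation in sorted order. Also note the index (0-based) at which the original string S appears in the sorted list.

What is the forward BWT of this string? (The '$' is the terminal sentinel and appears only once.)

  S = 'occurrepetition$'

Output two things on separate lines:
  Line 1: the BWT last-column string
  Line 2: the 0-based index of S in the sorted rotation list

All 16 rotations (rotation i = S[i:]+S[:i]):
  rot[0] = occurrepetition$
  rot[1] = ccurrepetition$o
  rot[2] = currepetition$oc
  rot[3] = urrepetition$occ
  rot[4] = rrepetition$occu
  rot[5] = repetition$occur
  rot[6] = epetition$occurr
  rot[7] = petition$occurre
  rot[8] = etition$occurrep
  rot[9] = tition$occurrepe
  rot[10] = ition$occurrepet
  rot[11] = tion$occurrepeti
  rot[12] = ion$occurrepetit
  rot[13] = on$occurrepetiti
  rot[14] = n$occurrepetitio
  rot[15] = $occurrepetition
Sorted (with $ < everything):
  sorted[0] = $occurrepetition  (last char: 'n')
  sorted[1] = ccurrepetition$o  (last char: 'o')
  sorted[2] = currepetition$oc  (last char: 'c')
  sorted[3] = epetition$occurr  (last char: 'r')
  sorted[4] = etition$occurrep  (last char: 'p')
  sorted[5] = ion$occurrepetit  (last char: 't')
  sorted[6] = ition$occurrepet  (last char: 't')
  sorted[7] = n$occurrepetitio  (last char: 'o')
  sorted[8] = occurrepetition$  (last char: '$')
  sorted[9] = on$occurrepetiti  (last char: 'i')
  sorted[10] = petition$occurre  (last char: 'e')
  sorted[11] = repetition$occur  (last char: 'r')
  sorted[12] = rrepetition$occu  (last char: 'u')
  sorted[13] = tion$occurrepeti  (last char: 'i')
  sorted[14] = tition$occurrepe  (last char: 'e')
  sorted[15] = urrepetition$occ  (last char: 'c')
Last column: nocrptto$ieruiec
Original string S is at sorted index 8

Answer: nocrptto$ieruiec
8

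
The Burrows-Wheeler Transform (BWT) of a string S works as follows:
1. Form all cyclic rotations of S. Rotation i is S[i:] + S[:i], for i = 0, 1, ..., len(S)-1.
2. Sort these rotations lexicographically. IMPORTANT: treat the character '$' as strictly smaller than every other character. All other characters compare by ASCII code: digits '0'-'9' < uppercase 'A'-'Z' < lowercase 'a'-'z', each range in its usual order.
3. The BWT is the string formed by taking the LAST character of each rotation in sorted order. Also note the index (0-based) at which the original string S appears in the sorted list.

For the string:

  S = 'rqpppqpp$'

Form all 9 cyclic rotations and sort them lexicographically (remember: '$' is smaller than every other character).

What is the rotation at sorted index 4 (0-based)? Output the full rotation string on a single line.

All 9 rotations (rotation i = S[i:]+S[:i]):
  rot[0] = rqpppqpp$
  rot[1] = qpppqpp$r
  rot[2] = pppqpp$rq
  rot[3] = ppqpp$rqp
  rot[4] = pqpp$rqpp
  rot[5] = qpp$rqppp
  rot[6] = pp$rqpppq
  rot[7] = p$rqpppqp
  rot[8] = $rqpppqpp
Sorted (with $ < everything):
  sorted[0] = $rqpppqpp
  sorted[1] = p$rqpppqp
  sorted[2] = pp$rqpppq
  sorted[3] = pppqpp$rq
  sorted[4] = ppqpp$rqp
  sorted[5] = pqpp$rqpp
  sorted[6] = qpp$rqppp
  sorted[7] = qpppqpp$r
  sorted[8] = rqpppqpp$
sorted[4] = ppqpp$rqp

Answer: ppqpp$rqp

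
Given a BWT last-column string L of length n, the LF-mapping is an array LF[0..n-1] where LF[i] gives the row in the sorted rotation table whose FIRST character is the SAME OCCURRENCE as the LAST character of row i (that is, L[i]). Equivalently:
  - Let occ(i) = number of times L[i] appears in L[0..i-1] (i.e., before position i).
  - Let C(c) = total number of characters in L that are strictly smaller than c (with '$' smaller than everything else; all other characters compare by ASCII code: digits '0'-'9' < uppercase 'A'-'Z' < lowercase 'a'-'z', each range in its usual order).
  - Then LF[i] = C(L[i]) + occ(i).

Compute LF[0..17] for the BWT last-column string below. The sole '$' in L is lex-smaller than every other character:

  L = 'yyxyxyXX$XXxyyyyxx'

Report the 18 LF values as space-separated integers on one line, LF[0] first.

Char counts: '$':1, 'X':4, 'x':5, 'y':8
C (first-col start): C('$')=0, C('X')=1, C('x')=5, C('y')=10
L[0]='y': occ=0, LF[0]=C('y')+0=10+0=10
L[1]='y': occ=1, LF[1]=C('y')+1=10+1=11
L[2]='x': occ=0, LF[2]=C('x')+0=5+0=5
L[3]='y': occ=2, LF[3]=C('y')+2=10+2=12
L[4]='x': occ=1, LF[4]=C('x')+1=5+1=6
L[5]='y': occ=3, LF[5]=C('y')+3=10+3=13
L[6]='X': occ=0, LF[6]=C('X')+0=1+0=1
L[7]='X': occ=1, LF[7]=C('X')+1=1+1=2
L[8]='$': occ=0, LF[8]=C('$')+0=0+0=0
L[9]='X': occ=2, LF[9]=C('X')+2=1+2=3
L[10]='X': occ=3, LF[10]=C('X')+3=1+3=4
L[11]='x': occ=2, LF[11]=C('x')+2=5+2=7
L[12]='y': occ=4, LF[12]=C('y')+4=10+4=14
L[13]='y': occ=5, LF[13]=C('y')+5=10+5=15
L[14]='y': occ=6, LF[14]=C('y')+6=10+6=16
L[15]='y': occ=7, LF[15]=C('y')+7=10+7=17
L[16]='x': occ=3, LF[16]=C('x')+3=5+3=8
L[17]='x': occ=4, LF[17]=C('x')+4=5+4=9

Answer: 10 11 5 12 6 13 1 2 0 3 4 7 14 15 16 17 8 9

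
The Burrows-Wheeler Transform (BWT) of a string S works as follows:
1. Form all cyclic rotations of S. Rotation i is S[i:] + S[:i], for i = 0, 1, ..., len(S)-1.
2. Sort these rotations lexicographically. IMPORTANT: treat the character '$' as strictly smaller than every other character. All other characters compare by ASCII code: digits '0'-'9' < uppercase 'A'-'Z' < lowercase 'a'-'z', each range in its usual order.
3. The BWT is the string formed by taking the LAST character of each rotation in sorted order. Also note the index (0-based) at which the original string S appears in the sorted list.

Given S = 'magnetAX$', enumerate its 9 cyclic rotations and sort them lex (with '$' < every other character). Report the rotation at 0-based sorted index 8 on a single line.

All 9 rotations (rotation i = S[i:]+S[:i]):
  rot[0] = magnetAX$
  rot[1] = agnetAX$m
  rot[2] = gnetAX$ma
  rot[3] = netAX$mag
  rot[4] = etAX$magn
  rot[5] = tAX$magne
  rot[6] = AX$magnet
  rot[7] = X$magnetA
  rot[8] = $magnetAX
Sorted (with $ < everything):
  sorted[0] = $magnetAX
  sorted[1] = AX$magnet
  sorted[2] = X$magnetA
  sorted[3] = agnetAX$m
  sorted[4] = etAX$magn
  sorted[5] = gnetAX$ma
  sorted[6] = magnetAX$
  sorted[7] = netAX$mag
  sorted[8] = tAX$magne
sorted[8] = tAX$magne

Answer: tAX$magne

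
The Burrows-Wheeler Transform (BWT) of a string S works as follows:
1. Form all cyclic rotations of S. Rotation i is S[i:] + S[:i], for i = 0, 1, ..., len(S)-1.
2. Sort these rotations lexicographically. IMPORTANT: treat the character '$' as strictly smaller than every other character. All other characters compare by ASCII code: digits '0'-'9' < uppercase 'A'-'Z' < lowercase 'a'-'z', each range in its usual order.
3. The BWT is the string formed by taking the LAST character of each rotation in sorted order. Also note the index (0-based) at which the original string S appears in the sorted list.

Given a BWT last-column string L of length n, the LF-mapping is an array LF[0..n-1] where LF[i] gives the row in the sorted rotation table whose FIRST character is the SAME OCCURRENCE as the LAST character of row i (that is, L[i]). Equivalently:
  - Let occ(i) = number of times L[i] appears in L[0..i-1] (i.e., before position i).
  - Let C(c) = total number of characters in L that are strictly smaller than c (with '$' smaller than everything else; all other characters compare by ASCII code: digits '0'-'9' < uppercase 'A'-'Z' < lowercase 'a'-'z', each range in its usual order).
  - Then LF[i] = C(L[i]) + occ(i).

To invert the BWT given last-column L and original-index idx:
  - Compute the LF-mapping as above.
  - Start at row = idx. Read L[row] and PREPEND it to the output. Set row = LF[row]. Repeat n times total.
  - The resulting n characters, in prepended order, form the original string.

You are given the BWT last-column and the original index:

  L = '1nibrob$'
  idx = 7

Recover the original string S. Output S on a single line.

Answer: ribbon1$

Derivation:
LF mapping: 1 5 4 2 7 6 3 0
Walk LF starting at row 7, prepending L[row]:
  step 1: row=7, L[7]='$', prepend. Next row=LF[7]=0
  step 2: row=0, L[0]='1', prepend. Next row=LF[0]=1
  step 3: row=1, L[1]='n', prepend. Next row=LF[1]=5
  step 4: row=5, L[5]='o', prepend. Next row=LF[5]=6
  step 5: row=6, L[6]='b', prepend. Next row=LF[6]=3
  step 6: row=3, L[3]='b', prepend. Next row=LF[3]=2
  step 7: row=2, L[2]='i', prepend. Next row=LF[2]=4
  step 8: row=4, L[4]='r', prepend. Next row=LF[4]=7
Reversed output: ribbon1$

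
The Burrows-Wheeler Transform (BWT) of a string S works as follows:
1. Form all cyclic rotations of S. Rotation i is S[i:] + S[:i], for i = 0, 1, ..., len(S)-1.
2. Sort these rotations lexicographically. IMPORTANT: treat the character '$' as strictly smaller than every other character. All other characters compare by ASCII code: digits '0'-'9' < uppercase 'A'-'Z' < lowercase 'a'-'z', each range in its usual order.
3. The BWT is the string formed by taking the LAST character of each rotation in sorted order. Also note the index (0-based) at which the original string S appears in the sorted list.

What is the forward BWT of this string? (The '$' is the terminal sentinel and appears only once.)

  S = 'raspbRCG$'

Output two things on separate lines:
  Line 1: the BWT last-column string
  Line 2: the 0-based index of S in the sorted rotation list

Answer: GRCbrps$a
7

Derivation:
All 9 rotations (rotation i = S[i:]+S[:i]):
  rot[0] = raspbRCG$
  rot[1] = aspbRCG$r
  rot[2] = spbRCG$ra
  rot[3] = pbRCG$ras
  rot[4] = bRCG$rasp
  rot[5] = RCG$raspb
  rot[6] = CG$raspbR
  rot[7] = G$raspbRC
  rot[8] = $raspbRCG
Sorted (with $ < everything):
  sorted[0] = $raspbRCG  (last char: 'G')
  sorted[1] = CG$raspbR  (last char: 'R')
  sorted[2] = G$raspbRC  (last char: 'C')
  sorted[3] = RCG$raspb  (last char: 'b')
  sorted[4] = aspbRCG$r  (last char: 'r')
  sorted[5] = bRCG$rasp  (last char: 'p')
  sorted[6] = pbRCG$ras  (last char: 's')
  sorted[7] = raspbRCG$  (last char: '$')
  sorted[8] = spbRCG$ra  (last char: 'a')
Last column: GRCbrps$a
Original string S is at sorted index 7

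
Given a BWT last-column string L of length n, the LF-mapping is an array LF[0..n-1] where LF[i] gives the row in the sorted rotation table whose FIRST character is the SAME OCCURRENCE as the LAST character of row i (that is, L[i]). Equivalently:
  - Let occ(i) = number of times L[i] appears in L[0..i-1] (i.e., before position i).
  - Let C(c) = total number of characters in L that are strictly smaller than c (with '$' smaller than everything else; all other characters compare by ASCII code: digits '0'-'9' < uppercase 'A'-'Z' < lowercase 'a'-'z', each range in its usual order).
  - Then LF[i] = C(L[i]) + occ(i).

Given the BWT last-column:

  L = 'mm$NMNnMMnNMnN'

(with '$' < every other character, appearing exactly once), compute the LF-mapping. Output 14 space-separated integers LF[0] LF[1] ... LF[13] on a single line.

Char counts: '$':1, 'M':4, 'N':4, 'm':2, 'n':3
C (first-col start): C('$')=0, C('M')=1, C('N')=5, C('m')=9, C('n')=11
L[0]='m': occ=0, LF[0]=C('m')+0=9+0=9
L[1]='m': occ=1, LF[1]=C('m')+1=9+1=10
L[2]='$': occ=0, LF[2]=C('$')+0=0+0=0
L[3]='N': occ=0, LF[3]=C('N')+0=5+0=5
L[4]='M': occ=0, LF[4]=C('M')+0=1+0=1
L[5]='N': occ=1, LF[5]=C('N')+1=5+1=6
L[6]='n': occ=0, LF[6]=C('n')+0=11+0=11
L[7]='M': occ=1, LF[7]=C('M')+1=1+1=2
L[8]='M': occ=2, LF[8]=C('M')+2=1+2=3
L[9]='n': occ=1, LF[9]=C('n')+1=11+1=12
L[10]='N': occ=2, LF[10]=C('N')+2=5+2=7
L[11]='M': occ=3, LF[11]=C('M')+3=1+3=4
L[12]='n': occ=2, LF[12]=C('n')+2=11+2=13
L[13]='N': occ=3, LF[13]=C('N')+3=5+3=8

Answer: 9 10 0 5 1 6 11 2 3 12 7 4 13 8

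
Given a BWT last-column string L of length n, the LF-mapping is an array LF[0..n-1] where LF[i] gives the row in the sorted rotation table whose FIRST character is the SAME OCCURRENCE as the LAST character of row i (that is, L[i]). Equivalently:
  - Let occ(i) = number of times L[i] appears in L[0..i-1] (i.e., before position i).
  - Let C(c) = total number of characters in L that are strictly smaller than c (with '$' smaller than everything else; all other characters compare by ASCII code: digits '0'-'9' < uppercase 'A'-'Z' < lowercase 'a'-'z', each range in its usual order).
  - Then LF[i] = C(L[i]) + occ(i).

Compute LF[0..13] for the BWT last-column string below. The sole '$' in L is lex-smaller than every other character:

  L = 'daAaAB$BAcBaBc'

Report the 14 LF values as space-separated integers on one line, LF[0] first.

Answer: 13 8 1 9 2 4 0 5 3 11 6 10 7 12

Derivation:
Char counts: '$':1, 'A':3, 'B':4, 'a':3, 'c':2, 'd':1
C (first-col start): C('$')=0, C('A')=1, C('B')=4, C('a')=8, C('c')=11, C('d')=13
L[0]='d': occ=0, LF[0]=C('d')+0=13+0=13
L[1]='a': occ=0, LF[1]=C('a')+0=8+0=8
L[2]='A': occ=0, LF[2]=C('A')+0=1+0=1
L[3]='a': occ=1, LF[3]=C('a')+1=8+1=9
L[4]='A': occ=1, LF[4]=C('A')+1=1+1=2
L[5]='B': occ=0, LF[5]=C('B')+0=4+0=4
L[6]='$': occ=0, LF[6]=C('$')+0=0+0=0
L[7]='B': occ=1, LF[7]=C('B')+1=4+1=5
L[8]='A': occ=2, LF[8]=C('A')+2=1+2=3
L[9]='c': occ=0, LF[9]=C('c')+0=11+0=11
L[10]='B': occ=2, LF[10]=C('B')+2=4+2=6
L[11]='a': occ=2, LF[11]=C('a')+2=8+2=10
L[12]='B': occ=3, LF[12]=C('B')+3=4+3=7
L[13]='c': occ=1, LF[13]=C('c')+1=11+1=12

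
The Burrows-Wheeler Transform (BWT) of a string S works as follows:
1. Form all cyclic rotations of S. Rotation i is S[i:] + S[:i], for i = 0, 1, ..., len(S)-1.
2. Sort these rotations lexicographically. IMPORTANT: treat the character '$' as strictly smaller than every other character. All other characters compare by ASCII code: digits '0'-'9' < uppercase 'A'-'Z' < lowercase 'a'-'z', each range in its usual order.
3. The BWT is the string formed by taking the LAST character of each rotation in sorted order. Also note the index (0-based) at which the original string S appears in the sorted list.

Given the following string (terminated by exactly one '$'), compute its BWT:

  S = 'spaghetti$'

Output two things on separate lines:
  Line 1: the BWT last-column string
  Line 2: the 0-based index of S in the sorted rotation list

Answer: iphagts$te
7

Derivation:
All 10 rotations (rotation i = S[i:]+S[:i]):
  rot[0] = spaghetti$
  rot[1] = paghetti$s
  rot[2] = aghetti$sp
  rot[3] = ghetti$spa
  rot[4] = hetti$spag
  rot[5] = etti$spagh
  rot[6] = tti$spaghe
  rot[7] = ti$spaghet
  rot[8] = i$spaghett
  rot[9] = $spaghetti
Sorted (with $ < everything):
  sorted[0] = $spaghetti  (last char: 'i')
  sorted[1] = aghetti$sp  (last char: 'p')
  sorted[2] = etti$spagh  (last char: 'h')
  sorted[3] = ghetti$spa  (last char: 'a')
  sorted[4] = hetti$spag  (last char: 'g')
  sorted[5] = i$spaghett  (last char: 't')
  sorted[6] = paghetti$s  (last char: 's')
  sorted[7] = spaghetti$  (last char: '$')
  sorted[8] = ti$spaghet  (last char: 't')
  sorted[9] = tti$spaghe  (last char: 'e')
Last column: iphagts$te
Original string S is at sorted index 7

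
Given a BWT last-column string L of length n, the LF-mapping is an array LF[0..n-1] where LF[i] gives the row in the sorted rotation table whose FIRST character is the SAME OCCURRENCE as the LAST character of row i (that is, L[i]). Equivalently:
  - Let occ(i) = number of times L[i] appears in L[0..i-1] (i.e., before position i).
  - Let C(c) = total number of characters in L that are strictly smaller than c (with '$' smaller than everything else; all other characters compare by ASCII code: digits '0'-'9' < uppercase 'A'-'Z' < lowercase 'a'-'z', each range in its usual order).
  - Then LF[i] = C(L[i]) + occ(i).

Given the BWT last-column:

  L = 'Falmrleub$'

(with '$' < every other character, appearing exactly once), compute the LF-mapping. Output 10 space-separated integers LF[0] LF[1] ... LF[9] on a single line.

Char counts: '$':1, 'F':1, 'a':1, 'b':1, 'e':1, 'l':2, 'm':1, 'r':1, 'u':1
C (first-col start): C('$')=0, C('F')=1, C('a')=2, C('b')=3, C('e')=4, C('l')=5, C('m')=7, C('r')=8, C('u')=9
L[0]='F': occ=0, LF[0]=C('F')+0=1+0=1
L[1]='a': occ=0, LF[1]=C('a')+0=2+0=2
L[2]='l': occ=0, LF[2]=C('l')+0=5+0=5
L[3]='m': occ=0, LF[3]=C('m')+0=7+0=7
L[4]='r': occ=0, LF[4]=C('r')+0=8+0=8
L[5]='l': occ=1, LF[5]=C('l')+1=5+1=6
L[6]='e': occ=0, LF[6]=C('e')+0=4+0=4
L[7]='u': occ=0, LF[7]=C('u')+0=9+0=9
L[8]='b': occ=0, LF[8]=C('b')+0=3+0=3
L[9]='$': occ=0, LF[9]=C('$')+0=0+0=0

Answer: 1 2 5 7 8 6 4 9 3 0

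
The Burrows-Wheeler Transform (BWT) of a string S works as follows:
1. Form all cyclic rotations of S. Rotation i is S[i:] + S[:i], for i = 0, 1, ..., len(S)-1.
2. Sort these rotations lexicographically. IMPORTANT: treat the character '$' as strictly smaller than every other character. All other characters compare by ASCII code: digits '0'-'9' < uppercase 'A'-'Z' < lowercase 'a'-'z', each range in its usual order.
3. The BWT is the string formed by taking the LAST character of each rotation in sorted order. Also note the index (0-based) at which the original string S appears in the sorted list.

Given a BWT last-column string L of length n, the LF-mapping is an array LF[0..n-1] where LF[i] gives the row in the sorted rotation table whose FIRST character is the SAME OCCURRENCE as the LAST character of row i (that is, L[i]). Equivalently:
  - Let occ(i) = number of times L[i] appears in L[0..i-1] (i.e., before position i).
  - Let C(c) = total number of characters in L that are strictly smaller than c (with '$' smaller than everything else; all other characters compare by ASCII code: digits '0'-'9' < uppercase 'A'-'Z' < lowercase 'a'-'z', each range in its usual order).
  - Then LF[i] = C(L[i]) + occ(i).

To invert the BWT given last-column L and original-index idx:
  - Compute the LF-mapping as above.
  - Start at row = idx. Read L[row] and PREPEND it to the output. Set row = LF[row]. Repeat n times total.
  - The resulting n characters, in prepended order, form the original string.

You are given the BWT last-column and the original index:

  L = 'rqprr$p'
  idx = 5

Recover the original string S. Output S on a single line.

Answer: rqpprr$

Derivation:
LF mapping: 4 3 1 5 6 0 2
Walk LF starting at row 5, prepending L[row]:
  step 1: row=5, L[5]='$', prepend. Next row=LF[5]=0
  step 2: row=0, L[0]='r', prepend. Next row=LF[0]=4
  step 3: row=4, L[4]='r', prepend. Next row=LF[4]=6
  step 4: row=6, L[6]='p', prepend. Next row=LF[6]=2
  step 5: row=2, L[2]='p', prepend. Next row=LF[2]=1
  step 6: row=1, L[1]='q', prepend. Next row=LF[1]=3
  step 7: row=3, L[3]='r', prepend. Next row=LF[3]=5
Reversed output: rqpprr$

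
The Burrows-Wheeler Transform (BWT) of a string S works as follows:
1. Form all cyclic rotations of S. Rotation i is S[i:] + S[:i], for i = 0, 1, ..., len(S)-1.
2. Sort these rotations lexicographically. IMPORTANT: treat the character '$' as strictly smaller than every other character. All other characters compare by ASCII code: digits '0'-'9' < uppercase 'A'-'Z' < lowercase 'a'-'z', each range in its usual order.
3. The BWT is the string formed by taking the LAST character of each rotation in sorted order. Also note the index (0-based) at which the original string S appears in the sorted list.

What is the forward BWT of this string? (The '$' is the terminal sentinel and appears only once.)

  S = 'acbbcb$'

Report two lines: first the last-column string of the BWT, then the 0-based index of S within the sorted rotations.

Answer: b$ccbba
1

Derivation:
All 7 rotations (rotation i = S[i:]+S[:i]):
  rot[0] = acbbcb$
  rot[1] = cbbcb$a
  rot[2] = bbcb$ac
  rot[3] = bcb$acb
  rot[4] = cb$acbb
  rot[5] = b$acbbc
  rot[6] = $acbbcb
Sorted (with $ < everything):
  sorted[0] = $acbbcb  (last char: 'b')
  sorted[1] = acbbcb$  (last char: '$')
  sorted[2] = b$acbbc  (last char: 'c')
  sorted[3] = bbcb$ac  (last char: 'c')
  sorted[4] = bcb$acb  (last char: 'b')
  sorted[5] = cb$acbb  (last char: 'b')
  sorted[6] = cbbcb$a  (last char: 'a')
Last column: b$ccbba
Original string S is at sorted index 1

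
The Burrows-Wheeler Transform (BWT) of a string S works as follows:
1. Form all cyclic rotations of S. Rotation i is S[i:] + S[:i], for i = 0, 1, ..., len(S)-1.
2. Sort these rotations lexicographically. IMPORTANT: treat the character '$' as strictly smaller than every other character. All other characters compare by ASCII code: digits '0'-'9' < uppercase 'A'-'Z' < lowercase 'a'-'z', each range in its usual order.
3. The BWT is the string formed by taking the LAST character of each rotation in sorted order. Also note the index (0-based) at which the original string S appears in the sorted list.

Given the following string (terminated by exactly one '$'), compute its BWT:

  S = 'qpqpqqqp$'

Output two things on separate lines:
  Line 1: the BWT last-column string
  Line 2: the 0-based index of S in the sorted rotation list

Answer: pqqqq$pqp
5

Derivation:
All 9 rotations (rotation i = S[i:]+S[:i]):
  rot[0] = qpqpqqqp$
  rot[1] = pqpqqqp$q
  rot[2] = qpqqqp$qp
  rot[3] = pqqqp$qpq
  rot[4] = qqqp$qpqp
  rot[5] = qqp$qpqpq
  rot[6] = qp$qpqpqq
  rot[7] = p$qpqpqqq
  rot[8] = $qpqpqqqp
Sorted (with $ < everything):
  sorted[0] = $qpqpqqqp  (last char: 'p')
  sorted[1] = p$qpqpqqq  (last char: 'q')
  sorted[2] = pqpqqqp$q  (last char: 'q')
  sorted[3] = pqqqp$qpq  (last char: 'q')
  sorted[4] = qp$qpqpqq  (last char: 'q')
  sorted[5] = qpqpqqqp$  (last char: '$')
  sorted[6] = qpqqqp$qp  (last char: 'p')
  sorted[7] = qqp$qpqpq  (last char: 'q')
  sorted[8] = qqqp$qpqp  (last char: 'p')
Last column: pqqqq$pqp
Original string S is at sorted index 5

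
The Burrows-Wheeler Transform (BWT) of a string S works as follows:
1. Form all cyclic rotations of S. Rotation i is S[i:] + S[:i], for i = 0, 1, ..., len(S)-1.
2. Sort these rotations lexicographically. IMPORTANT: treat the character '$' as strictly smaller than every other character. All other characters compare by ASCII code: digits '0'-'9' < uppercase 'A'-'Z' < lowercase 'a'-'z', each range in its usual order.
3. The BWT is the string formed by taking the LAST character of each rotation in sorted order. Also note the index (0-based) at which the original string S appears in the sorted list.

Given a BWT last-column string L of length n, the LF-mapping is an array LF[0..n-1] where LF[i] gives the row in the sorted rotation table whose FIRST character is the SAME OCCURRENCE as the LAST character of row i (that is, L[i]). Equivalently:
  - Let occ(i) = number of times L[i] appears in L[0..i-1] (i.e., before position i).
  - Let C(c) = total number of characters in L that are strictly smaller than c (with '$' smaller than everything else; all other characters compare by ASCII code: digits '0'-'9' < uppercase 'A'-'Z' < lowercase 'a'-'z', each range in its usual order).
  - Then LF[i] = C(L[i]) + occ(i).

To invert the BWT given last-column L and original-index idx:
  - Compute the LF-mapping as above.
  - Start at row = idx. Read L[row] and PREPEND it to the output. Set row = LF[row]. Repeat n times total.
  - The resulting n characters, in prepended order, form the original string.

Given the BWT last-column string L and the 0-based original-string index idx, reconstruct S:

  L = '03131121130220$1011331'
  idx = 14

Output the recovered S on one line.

Answer: 210213013331111012130$

Derivation:
LF mapping: 1 17 5 18 6 7 14 8 9 19 2 15 16 3 0 10 4 11 12 20 21 13
Walk LF starting at row 14, prepending L[row]:
  step 1: row=14, L[14]='$', prepend. Next row=LF[14]=0
  step 2: row=0, L[0]='0', prepend. Next row=LF[0]=1
  step 3: row=1, L[1]='3', prepend. Next row=LF[1]=17
  step 4: row=17, L[17]='1', prepend. Next row=LF[17]=11
  step 5: row=11, L[11]='2', prepend. Next row=LF[11]=15
  step 6: row=15, L[15]='1', prepend. Next row=LF[15]=10
  step 7: row=10, L[10]='0', prepend. Next row=LF[10]=2
  step 8: row=2, L[2]='1', prepend. Next row=LF[2]=5
  step 9: row=5, L[5]='1', prepend. Next row=LF[5]=7
  step 10: row=7, L[7]='1', prepend. Next row=LF[7]=8
  step 11: row=8, L[8]='1', prepend. Next row=LF[8]=9
  step 12: row=9, L[9]='3', prepend. Next row=LF[9]=19
  step 13: row=19, L[19]='3', prepend. Next row=LF[19]=20
  step 14: row=20, L[20]='3', prepend. Next row=LF[20]=21
  step 15: row=21, L[21]='1', prepend. Next row=LF[21]=13
  step 16: row=13, L[13]='0', prepend. Next row=LF[13]=3
  step 17: row=3, L[3]='3', prepend. Next row=LF[3]=18
  step 18: row=18, L[18]='1', prepend. Next row=LF[18]=12
  step 19: row=12, L[12]='2', prepend. Next row=LF[12]=16
  step 20: row=16, L[16]='0', prepend. Next row=LF[16]=4
  step 21: row=4, L[4]='1', prepend. Next row=LF[4]=6
  step 22: row=6, L[6]='2', prepend. Next row=LF[6]=14
Reversed output: 210213013331111012130$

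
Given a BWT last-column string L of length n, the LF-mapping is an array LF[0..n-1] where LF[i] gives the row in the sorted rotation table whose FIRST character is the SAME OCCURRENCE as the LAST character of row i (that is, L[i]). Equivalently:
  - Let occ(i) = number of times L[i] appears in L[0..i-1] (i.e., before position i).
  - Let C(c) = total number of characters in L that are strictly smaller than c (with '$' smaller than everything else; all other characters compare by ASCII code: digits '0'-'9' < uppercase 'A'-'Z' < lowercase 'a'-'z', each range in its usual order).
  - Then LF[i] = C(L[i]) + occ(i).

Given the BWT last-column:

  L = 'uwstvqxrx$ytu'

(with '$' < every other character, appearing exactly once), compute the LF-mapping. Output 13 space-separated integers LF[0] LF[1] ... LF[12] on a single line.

Char counts: '$':1, 'q':1, 'r':1, 's':1, 't':2, 'u':2, 'v':1, 'w':1, 'x':2, 'y':1
C (first-col start): C('$')=0, C('q')=1, C('r')=2, C('s')=3, C('t')=4, C('u')=6, C('v')=8, C('w')=9, C('x')=10, C('y')=12
L[0]='u': occ=0, LF[0]=C('u')+0=6+0=6
L[1]='w': occ=0, LF[1]=C('w')+0=9+0=9
L[2]='s': occ=0, LF[2]=C('s')+0=3+0=3
L[3]='t': occ=0, LF[3]=C('t')+0=4+0=4
L[4]='v': occ=0, LF[4]=C('v')+0=8+0=8
L[5]='q': occ=0, LF[5]=C('q')+0=1+0=1
L[6]='x': occ=0, LF[6]=C('x')+0=10+0=10
L[7]='r': occ=0, LF[7]=C('r')+0=2+0=2
L[8]='x': occ=1, LF[8]=C('x')+1=10+1=11
L[9]='$': occ=0, LF[9]=C('$')+0=0+0=0
L[10]='y': occ=0, LF[10]=C('y')+0=12+0=12
L[11]='t': occ=1, LF[11]=C('t')+1=4+1=5
L[12]='u': occ=1, LF[12]=C('u')+1=6+1=7

Answer: 6 9 3 4 8 1 10 2 11 0 12 5 7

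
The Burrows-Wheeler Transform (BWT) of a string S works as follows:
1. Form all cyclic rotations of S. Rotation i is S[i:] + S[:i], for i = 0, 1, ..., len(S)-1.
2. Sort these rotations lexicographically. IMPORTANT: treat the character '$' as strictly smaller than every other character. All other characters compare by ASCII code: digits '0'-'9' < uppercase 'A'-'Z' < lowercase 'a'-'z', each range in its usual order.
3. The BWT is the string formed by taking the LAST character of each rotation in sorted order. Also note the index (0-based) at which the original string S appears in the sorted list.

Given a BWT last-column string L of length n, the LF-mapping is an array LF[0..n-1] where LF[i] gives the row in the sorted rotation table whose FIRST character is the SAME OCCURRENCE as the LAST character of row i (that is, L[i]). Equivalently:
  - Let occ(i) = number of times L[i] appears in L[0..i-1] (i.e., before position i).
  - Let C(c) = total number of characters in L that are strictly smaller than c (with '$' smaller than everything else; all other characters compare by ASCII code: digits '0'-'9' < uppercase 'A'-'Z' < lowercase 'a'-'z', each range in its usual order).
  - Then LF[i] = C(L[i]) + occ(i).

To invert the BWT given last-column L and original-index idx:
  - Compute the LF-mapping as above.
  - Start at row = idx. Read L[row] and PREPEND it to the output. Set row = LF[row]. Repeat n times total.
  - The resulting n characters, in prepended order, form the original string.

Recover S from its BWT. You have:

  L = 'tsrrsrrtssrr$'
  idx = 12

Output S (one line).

Answer: tsrrrrsssrrt$

Derivation:
LF mapping: 11 7 1 2 8 3 4 12 9 10 5 6 0
Walk LF starting at row 12, prepending L[row]:
  step 1: row=12, L[12]='$', prepend. Next row=LF[12]=0
  step 2: row=0, L[0]='t', prepend. Next row=LF[0]=11
  step 3: row=11, L[11]='r', prepend. Next row=LF[11]=6
  step 4: row=6, L[6]='r', prepend. Next row=LF[6]=4
  step 5: row=4, L[4]='s', prepend. Next row=LF[4]=8
  step 6: row=8, L[8]='s', prepend. Next row=LF[8]=9
  step 7: row=9, L[9]='s', prepend. Next row=LF[9]=10
  step 8: row=10, L[10]='r', prepend. Next row=LF[10]=5
  step 9: row=5, L[5]='r', prepend. Next row=LF[5]=3
  step 10: row=3, L[3]='r', prepend. Next row=LF[3]=2
  step 11: row=2, L[2]='r', prepend. Next row=LF[2]=1
  step 12: row=1, L[1]='s', prepend. Next row=LF[1]=7
  step 13: row=7, L[7]='t', prepend. Next row=LF[7]=12
Reversed output: tsrrrrsssrrt$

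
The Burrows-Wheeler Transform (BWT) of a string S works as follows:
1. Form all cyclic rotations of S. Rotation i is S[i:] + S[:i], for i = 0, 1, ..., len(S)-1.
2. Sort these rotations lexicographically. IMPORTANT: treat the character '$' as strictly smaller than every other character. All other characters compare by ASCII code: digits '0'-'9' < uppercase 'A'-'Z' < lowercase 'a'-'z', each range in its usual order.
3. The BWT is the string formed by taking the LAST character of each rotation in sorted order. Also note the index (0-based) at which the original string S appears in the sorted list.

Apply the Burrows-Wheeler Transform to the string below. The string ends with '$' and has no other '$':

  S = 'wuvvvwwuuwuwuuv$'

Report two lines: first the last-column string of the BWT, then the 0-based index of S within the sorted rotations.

All 16 rotations (rotation i = S[i:]+S[:i]):
  rot[0] = wuvvvwwuuwuwuuv$
  rot[1] = uvvvwwuuwuwuuv$w
  rot[2] = vvvwwuuwuwuuv$wu
  rot[3] = vvwwuuwuwuuv$wuv
  rot[4] = vwwuuwuwuuv$wuvv
  rot[5] = wwuuwuwuuv$wuvvv
  rot[6] = wuuwuwuuv$wuvvvw
  rot[7] = uuwuwuuv$wuvvvww
  rot[8] = uwuwuuv$wuvvvwwu
  rot[9] = wuwuuv$wuvvvwwuu
  rot[10] = uwuuv$wuvvvwwuuw
  rot[11] = wuuv$wuvvvwwuuwu
  rot[12] = uuv$wuvvvwwuuwuw
  rot[13] = uv$wuvvvwwuuwuwu
  rot[14] = v$wuvvvwwuuwuwuu
  rot[15] = $wuvvvwwuuwuwuuv
Sorted (with $ < everything):
  sorted[0] = $wuvvvwwuuwuwuuv  (last char: 'v')
  sorted[1] = uuv$wuvvvwwuuwuw  (last char: 'w')
  sorted[2] = uuwuwuuv$wuvvvww  (last char: 'w')
  sorted[3] = uv$wuvvvwwuuwuwu  (last char: 'u')
  sorted[4] = uvvvwwuuwuwuuv$w  (last char: 'w')
  sorted[5] = uwuuv$wuvvvwwuuw  (last char: 'w')
  sorted[6] = uwuwuuv$wuvvvwwu  (last char: 'u')
  sorted[7] = v$wuvvvwwuuwuwuu  (last char: 'u')
  sorted[8] = vvvwwuuwuwuuv$wu  (last char: 'u')
  sorted[9] = vvwwuuwuwuuv$wuv  (last char: 'v')
  sorted[10] = vwwuuwuwuuv$wuvv  (last char: 'v')
  sorted[11] = wuuv$wuvvvwwuuwu  (last char: 'u')
  sorted[12] = wuuwuwuuv$wuvvvw  (last char: 'w')
  sorted[13] = wuvvvwwuuwuwuuv$  (last char: '$')
  sorted[14] = wuwuuv$wuvvvwwuu  (last char: 'u')
  sorted[15] = wwuuwuwuuv$wuvvv  (last char: 'v')
Last column: vwwuwwuuuvvuw$uv
Original string S is at sorted index 13

Answer: vwwuwwuuuvvuw$uv
13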